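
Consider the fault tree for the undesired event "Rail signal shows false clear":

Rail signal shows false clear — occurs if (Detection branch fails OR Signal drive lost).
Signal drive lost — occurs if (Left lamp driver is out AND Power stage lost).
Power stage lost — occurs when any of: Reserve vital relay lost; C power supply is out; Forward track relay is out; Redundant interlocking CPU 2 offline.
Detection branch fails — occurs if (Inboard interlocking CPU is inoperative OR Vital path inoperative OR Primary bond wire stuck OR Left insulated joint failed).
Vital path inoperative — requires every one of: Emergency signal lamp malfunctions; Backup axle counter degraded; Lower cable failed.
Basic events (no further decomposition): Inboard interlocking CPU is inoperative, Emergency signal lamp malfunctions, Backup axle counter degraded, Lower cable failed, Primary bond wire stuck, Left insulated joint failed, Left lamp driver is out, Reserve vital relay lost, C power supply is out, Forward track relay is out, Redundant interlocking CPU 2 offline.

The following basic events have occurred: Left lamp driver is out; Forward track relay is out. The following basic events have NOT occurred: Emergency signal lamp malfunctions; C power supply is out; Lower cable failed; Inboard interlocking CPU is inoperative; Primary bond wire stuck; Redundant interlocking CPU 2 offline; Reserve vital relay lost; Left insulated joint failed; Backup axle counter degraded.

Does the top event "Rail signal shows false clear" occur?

Vital path inoperative [AND]: Emergency signal lamp malfunctions=not, Backup axle counter degraded=not, Lower cable failed=not → not all inputs occur → does not occur.
Detection branch fails [OR]: Inboard interlocking CPU is inoperative=not, Vital path inoperative=not, Primary bond wire stuck=not, Left insulated joint failed=not → no input occurs → does not occur.
Power stage lost [OR]: Reserve vital relay lost=not, C power supply is out=not, Forward track relay is out=occurs, Redundant interlocking CPU 2 offline=not → at least one input occurs → occurs.
Signal drive lost [AND]: Left lamp driver is out=occurs, Power stage lost=occurs → all inputs occur → occurs.
Rail signal shows false clear [OR]: Detection branch fails=not, Signal drive lost=occurs → at least one input occurs → occurs.

Yes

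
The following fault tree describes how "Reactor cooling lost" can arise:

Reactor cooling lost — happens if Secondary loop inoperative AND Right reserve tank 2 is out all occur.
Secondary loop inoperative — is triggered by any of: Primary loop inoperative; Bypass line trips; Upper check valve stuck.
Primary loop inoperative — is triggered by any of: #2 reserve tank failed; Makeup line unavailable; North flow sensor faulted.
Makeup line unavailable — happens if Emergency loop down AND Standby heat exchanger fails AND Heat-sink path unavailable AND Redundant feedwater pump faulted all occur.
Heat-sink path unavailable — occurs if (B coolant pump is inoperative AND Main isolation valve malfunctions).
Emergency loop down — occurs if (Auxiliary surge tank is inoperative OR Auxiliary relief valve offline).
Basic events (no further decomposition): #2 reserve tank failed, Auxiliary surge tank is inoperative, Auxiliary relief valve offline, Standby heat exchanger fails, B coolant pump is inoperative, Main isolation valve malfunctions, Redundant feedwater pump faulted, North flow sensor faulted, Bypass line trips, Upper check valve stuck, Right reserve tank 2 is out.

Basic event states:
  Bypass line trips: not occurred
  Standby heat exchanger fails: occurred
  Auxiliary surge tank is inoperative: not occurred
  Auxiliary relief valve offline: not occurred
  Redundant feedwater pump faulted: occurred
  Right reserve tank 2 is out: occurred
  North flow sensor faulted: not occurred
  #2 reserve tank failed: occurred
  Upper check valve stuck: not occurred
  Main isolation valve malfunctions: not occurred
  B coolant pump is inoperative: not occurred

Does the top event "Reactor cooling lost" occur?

Yes

Emergency loop down [OR]: Auxiliary surge tank is inoperative=not, Auxiliary relief valve offline=not → no input occurs → does not occur.
Heat-sink path unavailable [AND]: B coolant pump is inoperative=not, Main isolation valve malfunctions=not → not all inputs occur → does not occur.
Makeup line unavailable [AND]: Emergency loop down=not, Standby heat exchanger fails=occurs, Heat-sink path unavailable=not, Redundant feedwater pump faulted=occurs → not all inputs occur → does not occur.
Primary loop inoperative [OR]: #2 reserve tank failed=occurs, Makeup line unavailable=not, North flow sensor faulted=not → at least one input occurs → occurs.
Secondary loop inoperative [OR]: Primary loop inoperative=occurs, Bypass line trips=not, Upper check valve stuck=not → at least one input occurs → occurs.
Reactor cooling lost [AND]: Secondary loop inoperative=occurs, Right reserve tank 2 is out=occurs → all inputs occur → occurs.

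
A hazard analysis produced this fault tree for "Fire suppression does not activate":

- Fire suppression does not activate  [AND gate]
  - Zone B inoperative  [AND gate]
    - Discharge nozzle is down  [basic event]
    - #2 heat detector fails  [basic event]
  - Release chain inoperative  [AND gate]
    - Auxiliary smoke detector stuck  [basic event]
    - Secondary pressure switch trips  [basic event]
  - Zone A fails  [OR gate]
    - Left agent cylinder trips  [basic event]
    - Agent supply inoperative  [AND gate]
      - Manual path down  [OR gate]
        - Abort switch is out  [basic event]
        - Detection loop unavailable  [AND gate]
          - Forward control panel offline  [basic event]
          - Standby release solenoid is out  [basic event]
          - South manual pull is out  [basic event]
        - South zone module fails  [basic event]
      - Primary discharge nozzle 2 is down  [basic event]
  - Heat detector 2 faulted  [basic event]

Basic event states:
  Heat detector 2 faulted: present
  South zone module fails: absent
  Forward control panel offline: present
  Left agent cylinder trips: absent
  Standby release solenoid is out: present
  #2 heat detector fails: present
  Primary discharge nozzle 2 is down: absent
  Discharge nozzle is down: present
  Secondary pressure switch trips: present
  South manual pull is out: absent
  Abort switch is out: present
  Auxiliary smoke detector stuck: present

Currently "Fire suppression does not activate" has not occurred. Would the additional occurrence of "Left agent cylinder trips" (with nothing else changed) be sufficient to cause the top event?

Yes

Counterfactual: set "Left agent cylinder trips" to occurred.
Zone B inoperative [AND]: Discharge nozzle is down=occurs, #2 heat detector fails=occurs → all inputs occur → occurs.
Release chain inoperative [AND]: Auxiliary smoke detector stuck=occurs, Secondary pressure switch trips=occurs → all inputs occur → occurs.
Detection loop unavailable [AND]: Forward control panel offline=occurs, Standby release solenoid is out=occurs, South manual pull is out=not → not all inputs occur → does not occur.
Manual path down [OR]: Abort switch is out=occurs, Detection loop unavailable=not, South zone module fails=not → at least one input occurs → occurs.
Agent supply inoperative [AND]: Manual path down=occurs, Primary discharge nozzle 2 is down=not → not all inputs occur → does not occur.
Zone A fails [OR]: Left agent cylinder trips=occurs, Agent supply inoperative=not → at least one input occurs → occurs.
Fire suppression does not activate [AND]: Zone B inoperative=occurs, Release chain inoperative=occurs, Zone A fails=occurs, Heat detector 2 faulted=occurs → all inputs occur → occurs.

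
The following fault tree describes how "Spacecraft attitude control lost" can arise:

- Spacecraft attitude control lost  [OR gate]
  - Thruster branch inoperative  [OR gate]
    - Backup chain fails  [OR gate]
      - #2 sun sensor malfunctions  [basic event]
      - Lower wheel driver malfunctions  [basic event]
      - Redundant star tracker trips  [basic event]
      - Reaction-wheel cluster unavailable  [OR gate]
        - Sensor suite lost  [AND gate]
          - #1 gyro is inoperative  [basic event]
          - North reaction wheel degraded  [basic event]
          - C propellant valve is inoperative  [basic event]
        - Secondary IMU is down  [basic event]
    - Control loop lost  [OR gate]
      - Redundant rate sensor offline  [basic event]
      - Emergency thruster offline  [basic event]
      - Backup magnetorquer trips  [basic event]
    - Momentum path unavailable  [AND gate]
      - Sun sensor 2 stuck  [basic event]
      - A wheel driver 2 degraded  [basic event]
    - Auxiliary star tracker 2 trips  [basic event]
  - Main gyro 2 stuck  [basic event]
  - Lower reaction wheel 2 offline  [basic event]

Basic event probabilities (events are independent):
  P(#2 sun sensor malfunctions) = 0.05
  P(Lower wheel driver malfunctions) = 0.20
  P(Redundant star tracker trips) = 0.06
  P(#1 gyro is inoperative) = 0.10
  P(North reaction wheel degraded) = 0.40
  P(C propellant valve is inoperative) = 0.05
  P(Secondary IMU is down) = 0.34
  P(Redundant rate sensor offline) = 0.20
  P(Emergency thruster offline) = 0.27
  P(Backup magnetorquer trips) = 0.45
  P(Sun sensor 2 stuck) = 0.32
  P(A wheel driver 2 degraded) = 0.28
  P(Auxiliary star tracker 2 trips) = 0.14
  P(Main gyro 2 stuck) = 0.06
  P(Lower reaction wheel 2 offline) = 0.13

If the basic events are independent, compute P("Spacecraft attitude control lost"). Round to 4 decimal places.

P(Sensor suite lost) [AND] = 0.10 × 0.40 × 0.05 = 0.002000
P(Reaction-wheel cluster unavailable) [OR] = 1 − (1−0.002000) × (1−0.34) = 0.341320
P(Backup chain fails) [OR] = 1 − (1−0.05) × (1−0.20) × (1−0.06) × (1−0.341320) = 0.529439
P(Control loop lost) [OR] = 1 − (1−0.20) × (1−0.27) × (1−0.45) = 0.678800
P(Momentum path unavailable) [AND] = 0.32 × 0.28 = 0.089600
P(Thruster branch inoperative) [OR] = 1 − (1−0.529439) × (1−0.678800) × (1−0.089600) × (1−0.14) = 0.881663
P(Spacecraft attitude control lost) [OR] = 1 − (1−0.881663) × (1−0.06) × (1−0.13) = 0.903224
Rounded to 4 decimal places: P(Spacecraft attitude control lost) ≈ 0.9032.

0.9032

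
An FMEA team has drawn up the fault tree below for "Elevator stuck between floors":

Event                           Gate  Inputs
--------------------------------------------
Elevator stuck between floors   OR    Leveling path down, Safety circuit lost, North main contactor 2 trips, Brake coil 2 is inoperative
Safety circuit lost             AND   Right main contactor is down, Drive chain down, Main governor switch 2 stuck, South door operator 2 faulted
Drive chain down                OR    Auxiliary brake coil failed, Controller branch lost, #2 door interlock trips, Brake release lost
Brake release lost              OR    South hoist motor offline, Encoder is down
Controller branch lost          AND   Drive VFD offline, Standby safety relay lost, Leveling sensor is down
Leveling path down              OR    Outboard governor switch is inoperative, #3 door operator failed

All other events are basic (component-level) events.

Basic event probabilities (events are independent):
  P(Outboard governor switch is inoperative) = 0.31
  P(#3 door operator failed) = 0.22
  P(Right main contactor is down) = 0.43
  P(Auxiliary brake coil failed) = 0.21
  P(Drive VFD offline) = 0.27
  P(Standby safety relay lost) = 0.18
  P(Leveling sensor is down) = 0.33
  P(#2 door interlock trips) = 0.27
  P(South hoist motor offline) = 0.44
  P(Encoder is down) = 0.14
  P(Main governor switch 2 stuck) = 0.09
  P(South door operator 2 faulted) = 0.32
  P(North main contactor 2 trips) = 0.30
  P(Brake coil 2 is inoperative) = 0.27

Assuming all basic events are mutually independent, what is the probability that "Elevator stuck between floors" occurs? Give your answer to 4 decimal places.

0.7275

P(Leveling path down) [OR] = 1 − (1−0.31) × (1−0.22) = 0.461800
P(Controller branch lost) [AND] = 0.27 × 0.18 × 0.33 = 0.016038
P(Brake release lost) [OR] = 1 − (1−0.44) × (1−0.14) = 0.518400
P(Drive chain down) [OR] = 1 − (1−0.21) × (1−0.016038) × (1−0.27) × (1−0.518400) = 0.726716
P(Safety circuit lost) [AND] = 0.43 × 0.726716 × 0.09 × 0.32 = 0.009000
P(Elevator stuck between floors) [OR] = 1 − (1−0.461800) × (1−0.009000) × (1−0.30) × (1−0.27) = 0.727455
Rounded to 4 decimal places: P(Elevator stuck between floors) ≈ 0.7275.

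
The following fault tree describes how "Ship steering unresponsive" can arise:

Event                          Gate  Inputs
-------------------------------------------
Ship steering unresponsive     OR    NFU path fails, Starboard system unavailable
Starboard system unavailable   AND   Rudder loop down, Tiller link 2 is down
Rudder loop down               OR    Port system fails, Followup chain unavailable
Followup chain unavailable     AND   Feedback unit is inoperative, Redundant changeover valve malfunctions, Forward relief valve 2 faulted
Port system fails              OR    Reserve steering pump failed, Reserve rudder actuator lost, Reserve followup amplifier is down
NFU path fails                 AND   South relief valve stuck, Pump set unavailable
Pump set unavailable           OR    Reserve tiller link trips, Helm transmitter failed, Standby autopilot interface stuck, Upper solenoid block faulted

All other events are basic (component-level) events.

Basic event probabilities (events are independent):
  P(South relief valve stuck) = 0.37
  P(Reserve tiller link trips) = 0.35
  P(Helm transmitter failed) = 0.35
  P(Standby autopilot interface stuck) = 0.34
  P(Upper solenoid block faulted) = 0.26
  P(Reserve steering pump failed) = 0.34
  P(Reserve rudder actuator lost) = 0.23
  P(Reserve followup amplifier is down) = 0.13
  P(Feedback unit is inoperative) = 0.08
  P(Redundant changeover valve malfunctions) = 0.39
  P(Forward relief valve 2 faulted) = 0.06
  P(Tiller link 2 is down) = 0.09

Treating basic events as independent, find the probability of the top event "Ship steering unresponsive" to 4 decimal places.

P(Pump set unavailable) [OR] = 1 − (1−0.35) × (1−0.35) × (1−0.34) × (1−0.26) = 0.793651
P(NFU path fails) [AND] = 0.37 × 0.793651 = 0.293651
P(Port system fails) [OR] = 1 − (1−0.34) × (1−0.23) × (1−0.13) = 0.557866
P(Followup chain unavailable) [AND] = 0.08 × 0.39 × 0.06 = 0.001872
P(Rudder loop down) [OR] = 1 − (1−0.557866) × (1−0.001872) = 0.558694
P(Starboard system unavailable) [AND] = 0.558694 × 0.09 = 0.050282
P(Ship steering unresponsive) [OR] = 1 − (1−0.293651) × (1−0.050282) = 0.329168
Rounded to 4 decimal places: P(Ship steering unresponsive) ≈ 0.3292.

0.3292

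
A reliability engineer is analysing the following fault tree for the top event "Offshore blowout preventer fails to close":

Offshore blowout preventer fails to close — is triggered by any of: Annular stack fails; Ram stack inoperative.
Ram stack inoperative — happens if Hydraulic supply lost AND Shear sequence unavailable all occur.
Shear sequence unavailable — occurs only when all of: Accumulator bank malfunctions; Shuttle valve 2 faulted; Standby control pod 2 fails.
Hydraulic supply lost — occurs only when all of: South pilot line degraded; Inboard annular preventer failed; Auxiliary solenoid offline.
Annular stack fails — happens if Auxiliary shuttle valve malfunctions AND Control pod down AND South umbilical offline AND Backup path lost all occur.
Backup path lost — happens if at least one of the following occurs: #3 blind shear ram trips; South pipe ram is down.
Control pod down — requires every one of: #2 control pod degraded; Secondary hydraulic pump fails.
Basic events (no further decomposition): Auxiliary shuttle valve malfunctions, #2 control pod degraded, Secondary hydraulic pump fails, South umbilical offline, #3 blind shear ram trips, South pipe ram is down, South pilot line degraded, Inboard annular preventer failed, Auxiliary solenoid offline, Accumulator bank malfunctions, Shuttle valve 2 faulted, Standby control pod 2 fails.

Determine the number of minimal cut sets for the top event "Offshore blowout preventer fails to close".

3

Control pod down [AND]: one cut set from each child combined → 1 × 1 = 1 cut set(s).
Backup path lost [OR]: union of children's cut sets → 2 cut set(s).
Annular stack fails [AND]: one cut set from each child combined → 1 × 1 × 1 × 2 = 2 cut set(s).
Hydraulic supply lost [AND]: one cut set from each child combined → 1 × 1 × 1 = 1 cut set(s).
Shear sequence unavailable [AND]: one cut set from each child combined → 1 × 1 × 1 = 1 cut set(s).
Ram stack inoperative [AND]: one cut set from each child combined → 1 × 1 = 1 cut set(s).
Offshore blowout preventer fails to close [OR]: union of children's cut sets → 3 cut set(s).
Minimal cut sets: {#2 control pod degraded, #3 blind shear ram trips, Auxiliary shuttle valve malfunctions, Secondary hydraulic pump fails, South umbilical offline}; {#2 control pod degraded, Auxiliary shuttle valve malfunctions, Secondary hydraulic pump fails, South pipe ram is down, South umbilical offline}; {Accumulator bank malfunctions, Auxiliary solenoid offline, Inboard annular preventer failed, Shuttle valve 2 faulted, South pilot line degraded, Standby control pod 2 fails}.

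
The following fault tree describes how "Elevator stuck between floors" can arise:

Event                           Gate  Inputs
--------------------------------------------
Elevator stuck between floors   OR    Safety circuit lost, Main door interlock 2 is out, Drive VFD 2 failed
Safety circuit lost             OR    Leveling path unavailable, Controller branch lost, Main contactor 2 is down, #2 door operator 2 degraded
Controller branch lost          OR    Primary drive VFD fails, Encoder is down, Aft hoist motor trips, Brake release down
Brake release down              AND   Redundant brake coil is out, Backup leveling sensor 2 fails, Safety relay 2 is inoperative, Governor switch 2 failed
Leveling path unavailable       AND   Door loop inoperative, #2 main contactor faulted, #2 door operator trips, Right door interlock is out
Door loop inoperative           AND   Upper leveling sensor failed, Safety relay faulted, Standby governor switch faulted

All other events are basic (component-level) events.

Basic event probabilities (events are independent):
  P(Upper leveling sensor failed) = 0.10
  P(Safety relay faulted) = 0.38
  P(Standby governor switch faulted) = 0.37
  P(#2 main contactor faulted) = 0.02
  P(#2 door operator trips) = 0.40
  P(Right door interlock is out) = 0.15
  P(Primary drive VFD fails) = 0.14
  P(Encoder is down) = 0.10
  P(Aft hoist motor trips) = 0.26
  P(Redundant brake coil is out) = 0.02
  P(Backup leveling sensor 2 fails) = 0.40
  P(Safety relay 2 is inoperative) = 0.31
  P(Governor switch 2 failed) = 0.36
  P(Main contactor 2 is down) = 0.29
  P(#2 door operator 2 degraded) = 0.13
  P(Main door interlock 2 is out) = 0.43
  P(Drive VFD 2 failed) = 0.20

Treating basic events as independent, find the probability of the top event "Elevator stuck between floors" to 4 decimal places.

P(Door loop inoperative) [AND] = 0.10 × 0.38 × 0.37 = 0.014060
P(Leveling path unavailable) [AND] = 0.014060 × 0.02 × 0.40 × 0.15 = 0.000017
P(Brake release down) [AND] = 0.02 × 0.40 × 0.31 × 0.36 = 0.000893
P(Controller branch lost) [OR] = 1 − (1−0.14) × (1−0.10) × (1−0.26) × (1−0.000893) = 0.427751
P(Safety circuit lost) [OR] = 1 − (1−0.000017) × (1−0.427751) × (1−0.29) × (1−0.13) = 0.646528
P(Elevator stuck between floors) [OR] = 1 − (1−0.646528) × (1−0.43) × (1−0.20) = 0.838817
Rounded to 4 decimal places: P(Elevator stuck between floors) ≈ 0.8388.

0.8388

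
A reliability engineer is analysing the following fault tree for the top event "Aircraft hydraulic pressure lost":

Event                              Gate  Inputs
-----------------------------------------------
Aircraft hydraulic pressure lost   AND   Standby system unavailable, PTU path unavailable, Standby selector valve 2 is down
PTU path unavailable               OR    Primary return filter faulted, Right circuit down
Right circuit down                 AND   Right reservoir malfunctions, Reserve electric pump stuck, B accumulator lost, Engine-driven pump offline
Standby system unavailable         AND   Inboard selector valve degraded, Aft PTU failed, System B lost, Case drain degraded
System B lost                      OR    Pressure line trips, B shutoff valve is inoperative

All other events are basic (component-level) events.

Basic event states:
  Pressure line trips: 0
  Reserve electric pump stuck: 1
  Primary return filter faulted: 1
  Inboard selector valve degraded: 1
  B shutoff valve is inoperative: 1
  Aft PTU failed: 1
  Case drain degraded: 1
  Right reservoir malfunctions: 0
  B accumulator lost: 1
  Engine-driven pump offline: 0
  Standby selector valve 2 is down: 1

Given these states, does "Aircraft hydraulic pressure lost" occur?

System B lost [OR]: Pressure line trips=not, B shutoff valve is inoperative=occurs → at least one input occurs → occurs.
Standby system unavailable [AND]: Inboard selector valve degraded=occurs, Aft PTU failed=occurs, System B lost=occurs, Case drain degraded=occurs → all inputs occur → occurs.
Right circuit down [AND]: Right reservoir malfunctions=not, Reserve electric pump stuck=occurs, B accumulator lost=occurs, Engine-driven pump offline=not → not all inputs occur → does not occur.
PTU path unavailable [OR]: Primary return filter faulted=occurs, Right circuit down=not → at least one input occurs → occurs.
Aircraft hydraulic pressure lost [AND]: Standby system unavailable=occurs, PTU path unavailable=occurs, Standby selector valve 2 is down=occurs → all inputs occur → occurs.

Yes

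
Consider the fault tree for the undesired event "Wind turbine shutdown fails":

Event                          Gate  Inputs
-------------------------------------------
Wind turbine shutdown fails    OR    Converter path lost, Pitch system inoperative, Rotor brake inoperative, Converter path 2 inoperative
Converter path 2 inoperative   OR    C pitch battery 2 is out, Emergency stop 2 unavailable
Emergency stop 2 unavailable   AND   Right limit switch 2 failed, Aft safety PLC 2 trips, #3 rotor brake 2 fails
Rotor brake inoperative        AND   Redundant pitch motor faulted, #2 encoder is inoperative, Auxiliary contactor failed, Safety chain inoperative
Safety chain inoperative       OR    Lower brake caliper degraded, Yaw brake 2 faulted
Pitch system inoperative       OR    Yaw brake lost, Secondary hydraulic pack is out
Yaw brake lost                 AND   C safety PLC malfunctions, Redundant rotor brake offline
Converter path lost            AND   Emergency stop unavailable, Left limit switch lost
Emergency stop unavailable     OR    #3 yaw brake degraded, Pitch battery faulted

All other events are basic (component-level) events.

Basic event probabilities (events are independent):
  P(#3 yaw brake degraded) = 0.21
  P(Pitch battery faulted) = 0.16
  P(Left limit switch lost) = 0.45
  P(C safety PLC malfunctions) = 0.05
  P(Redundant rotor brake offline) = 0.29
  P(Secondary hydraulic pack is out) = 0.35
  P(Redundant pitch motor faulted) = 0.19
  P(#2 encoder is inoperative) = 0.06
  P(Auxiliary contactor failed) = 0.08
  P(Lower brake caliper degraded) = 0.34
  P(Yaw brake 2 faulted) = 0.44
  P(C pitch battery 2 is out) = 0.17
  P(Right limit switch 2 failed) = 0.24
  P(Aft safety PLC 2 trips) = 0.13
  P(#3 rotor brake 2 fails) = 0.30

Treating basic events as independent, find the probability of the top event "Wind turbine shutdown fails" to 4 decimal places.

P(Emergency stop unavailable) [OR] = 1 − (1−0.21) × (1−0.16) = 0.336400
P(Converter path lost) [AND] = 0.336400 × 0.45 = 0.151380
P(Yaw brake lost) [AND] = 0.05 × 0.29 = 0.014500
P(Pitch system inoperative) [OR] = 1 − (1−0.014500) × (1−0.35) = 0.359425
P(Safety chain inoperative) [OR] = 1 − (1−0.34) × (1−0.44) = 0.630400
P(Rotor brake inoperative) [AND] = 0.19 × 0.06 × 0.08 × 0.630400 = 0.000575
P(Emergency stop 2 unavailable) [AND] = 0.24 × 0.13 × 0.30 = 0.009360
P(Converter path 2 inoperative) [OR] = 1 − (1−0.17) × (1−0.009360) = 0.177769
P(Wind turbine shutdown fails) [OR] = 1 − (1−0.151380) × (1−0.359425) × (1−0.000575) × (1−0.177769) = 0.553288
Rounded to 4 decimal places: P(Wind turbine shutdown fails) ≈ 0.5533.

0.5533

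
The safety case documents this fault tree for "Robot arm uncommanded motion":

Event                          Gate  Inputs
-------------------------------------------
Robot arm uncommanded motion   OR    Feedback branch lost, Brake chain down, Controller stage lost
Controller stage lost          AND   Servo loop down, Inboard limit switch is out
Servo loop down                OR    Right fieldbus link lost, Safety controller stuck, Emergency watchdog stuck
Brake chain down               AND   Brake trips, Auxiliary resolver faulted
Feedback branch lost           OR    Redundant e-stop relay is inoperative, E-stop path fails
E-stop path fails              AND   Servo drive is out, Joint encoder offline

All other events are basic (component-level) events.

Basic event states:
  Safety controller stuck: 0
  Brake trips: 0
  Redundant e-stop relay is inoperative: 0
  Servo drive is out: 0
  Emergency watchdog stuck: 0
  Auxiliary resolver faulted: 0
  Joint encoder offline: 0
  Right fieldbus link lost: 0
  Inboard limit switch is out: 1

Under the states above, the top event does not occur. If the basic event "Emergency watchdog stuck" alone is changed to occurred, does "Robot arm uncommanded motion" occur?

Yes

Counterfactual: set "Emergency watchdog stuck" to occurred.
E-stop path fails [AND]: Servo drive is out=not, Joint encoder offline=not → not all inputs occur → does not occur.
Feedback branch lost [OR]: Redundant e-stop relay is inoperative=not, E-stop path fails=not → no input occurs → does not occur.
Brake chain down [AND]: Brake trips=not, Auxiliary resolver faulted=not → not all inputs occur → does not occur.
Servo loop down [OR]: Right fieldbus link lost=not, Safety controller stuck=not, Emergency watchdog stuck=occurs → at least one input occurs → occurs.
Controller stage lost [AND]: Servo loop down=occurs, Inboard limit switch is out=occurs → all inputs occur → occurs.
Robot arm uncommanded motion [OR]: Feedback branch lost=not, Brake chain down=not, Controller stage lost=occurs → at least one input occurs → occurs.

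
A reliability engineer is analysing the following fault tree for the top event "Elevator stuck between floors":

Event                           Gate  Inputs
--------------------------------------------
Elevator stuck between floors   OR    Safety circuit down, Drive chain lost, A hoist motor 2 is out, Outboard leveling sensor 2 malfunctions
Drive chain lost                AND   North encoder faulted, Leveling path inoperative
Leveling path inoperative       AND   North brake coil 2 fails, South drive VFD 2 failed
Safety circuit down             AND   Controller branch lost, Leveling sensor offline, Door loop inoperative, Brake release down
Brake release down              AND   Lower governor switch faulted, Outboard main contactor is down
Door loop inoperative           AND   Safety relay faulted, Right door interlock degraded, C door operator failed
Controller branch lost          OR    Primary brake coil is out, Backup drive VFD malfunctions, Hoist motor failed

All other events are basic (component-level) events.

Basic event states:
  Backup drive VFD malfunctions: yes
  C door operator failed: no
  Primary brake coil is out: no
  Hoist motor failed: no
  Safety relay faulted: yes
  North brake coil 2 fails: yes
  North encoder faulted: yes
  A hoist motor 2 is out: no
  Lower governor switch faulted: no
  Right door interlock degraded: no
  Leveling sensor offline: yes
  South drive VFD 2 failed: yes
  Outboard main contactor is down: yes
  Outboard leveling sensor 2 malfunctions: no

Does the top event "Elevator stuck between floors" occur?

Controller branch lost [OR]: Primary brake coil is out=not, Backup drive VFD malfunctions=occurs, Hoist motor failed=not → at least one input occurs → occurs.
Door loop inoperative [AND]: Safety relay faulted=occurs, Right door interlock degraded=not, C door operator failed=not → not all inputs occur → does not occur.
Brake release down [AND]: Lower governor switch faulted=not, Outboard main contactor is down=occurs → not all inputs occur → does not occur.
Safety circuit down [AND]: Controller branch lost=occurs, Leveling sensor offline=occurs, Door loop inoperative=not, Brake release down=not → not all inputs occur → does not occur.
Leveling path inoperative [AND]: North brake coil 2 fails=occurs, South drive VFD 2 failed=occurs → all inputs occur → occurs.
Drive chain lost [AND]: North encoder faulted=occurs, Leveling path inoperative=occurs → all inputs occur → occurs.
Elevator stuck between floors [OR]: Safety circuit down=not, Drive chain lost=occurs, A hoist motor 2 is out=not, Outboard leveling sensor 2 malfunctions=not → at least one input occurs → occurs.

Yes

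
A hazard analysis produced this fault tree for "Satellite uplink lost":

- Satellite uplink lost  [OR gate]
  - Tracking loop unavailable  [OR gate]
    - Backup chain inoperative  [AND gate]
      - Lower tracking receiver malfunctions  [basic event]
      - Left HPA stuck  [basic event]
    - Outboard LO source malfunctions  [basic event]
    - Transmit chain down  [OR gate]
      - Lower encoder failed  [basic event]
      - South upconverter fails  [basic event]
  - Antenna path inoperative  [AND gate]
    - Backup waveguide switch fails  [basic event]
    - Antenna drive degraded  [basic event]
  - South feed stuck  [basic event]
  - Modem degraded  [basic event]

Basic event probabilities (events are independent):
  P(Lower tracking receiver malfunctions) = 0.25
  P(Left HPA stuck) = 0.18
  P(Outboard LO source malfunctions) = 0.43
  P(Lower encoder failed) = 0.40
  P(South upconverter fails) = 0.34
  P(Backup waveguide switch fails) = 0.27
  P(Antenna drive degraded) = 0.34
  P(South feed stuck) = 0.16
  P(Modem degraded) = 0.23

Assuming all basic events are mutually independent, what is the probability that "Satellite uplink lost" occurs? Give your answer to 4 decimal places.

P(Backup chain inoperative) [AND] = 0.25 × 0.18 = 0.045000
P(Transmit chain down) [OR] = 1 − (1−0.40) × (1−0.34) = 0.604000
P(Tracking loop unavailable) [OR] = 1 − (1−0.045000) × (1−0.43) × (1−0.604000) = 0.784437
P(Antenna path inoperative) [AND] = 0.27 × 0.34 = 0.091800
P(Satellite uplink lost) [OR] = 1 − (1−0.784437) × (1−0.091800) × (1−0.16) × (1−0.23) = 0.873373
Rounded to 4 decimal places: P(Satellite uplink lost) ≈ 0.8734.

0.8734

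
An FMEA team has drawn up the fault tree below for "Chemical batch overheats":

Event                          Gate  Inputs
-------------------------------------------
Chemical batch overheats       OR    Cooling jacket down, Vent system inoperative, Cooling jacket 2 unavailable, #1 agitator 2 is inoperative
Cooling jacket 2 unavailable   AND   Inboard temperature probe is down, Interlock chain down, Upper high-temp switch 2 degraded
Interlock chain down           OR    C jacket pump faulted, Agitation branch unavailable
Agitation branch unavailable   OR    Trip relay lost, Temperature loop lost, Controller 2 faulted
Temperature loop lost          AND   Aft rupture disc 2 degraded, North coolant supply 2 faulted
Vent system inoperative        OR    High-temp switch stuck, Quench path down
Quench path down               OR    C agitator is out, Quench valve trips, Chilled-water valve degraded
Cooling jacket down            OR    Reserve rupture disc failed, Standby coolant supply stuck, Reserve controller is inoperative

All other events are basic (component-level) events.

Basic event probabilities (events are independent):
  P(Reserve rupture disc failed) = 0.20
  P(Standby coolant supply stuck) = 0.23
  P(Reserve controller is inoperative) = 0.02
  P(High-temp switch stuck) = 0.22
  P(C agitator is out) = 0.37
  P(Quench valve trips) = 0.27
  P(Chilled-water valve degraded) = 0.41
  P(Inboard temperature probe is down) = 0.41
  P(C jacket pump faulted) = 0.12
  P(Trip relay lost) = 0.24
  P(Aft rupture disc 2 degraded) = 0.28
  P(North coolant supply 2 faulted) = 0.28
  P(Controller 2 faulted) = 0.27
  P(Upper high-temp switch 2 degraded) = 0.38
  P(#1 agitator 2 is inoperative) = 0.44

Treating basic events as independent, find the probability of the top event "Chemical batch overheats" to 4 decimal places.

0.9346

P(Cooling jacket down) [OR] = 1 − (1−0.20) × (1−0.23) × (1−0.02) = 0.396320
P(Quench path down) [OR] = 1 − (1−0.37) × (1−0.27) × (1−0.41) = 0.728659
P(Vent system inoperative) [OR] = 1 − (1−0.22) × (1−0.728659) = 0.788354
P(Temperature loop lost) [AND] = 0.28 × 0.28 = 0.078400
P(Agitation branch unavailable) [OR] = 1 − (1−0.24) × (1−0.078400) × (1−0.27) = 0.488696
P(Interlock chain down) [OR] = 1 − (1−0.12) × (1−0.488696) = 0.550052
P(Cooling jacket 2 unavailable) [AND] = 0.41 × 0.550052 × 0.38 = 0.085698
P(Chemical batch overheats) [OR] = 1 − (1−0.396320) × (1−0.788354) × (1−0.085698) × (1−0.44) = 0.934582
Rounded to 4 decimal places: P(Chemical batch overheats) ≈ 0.9346.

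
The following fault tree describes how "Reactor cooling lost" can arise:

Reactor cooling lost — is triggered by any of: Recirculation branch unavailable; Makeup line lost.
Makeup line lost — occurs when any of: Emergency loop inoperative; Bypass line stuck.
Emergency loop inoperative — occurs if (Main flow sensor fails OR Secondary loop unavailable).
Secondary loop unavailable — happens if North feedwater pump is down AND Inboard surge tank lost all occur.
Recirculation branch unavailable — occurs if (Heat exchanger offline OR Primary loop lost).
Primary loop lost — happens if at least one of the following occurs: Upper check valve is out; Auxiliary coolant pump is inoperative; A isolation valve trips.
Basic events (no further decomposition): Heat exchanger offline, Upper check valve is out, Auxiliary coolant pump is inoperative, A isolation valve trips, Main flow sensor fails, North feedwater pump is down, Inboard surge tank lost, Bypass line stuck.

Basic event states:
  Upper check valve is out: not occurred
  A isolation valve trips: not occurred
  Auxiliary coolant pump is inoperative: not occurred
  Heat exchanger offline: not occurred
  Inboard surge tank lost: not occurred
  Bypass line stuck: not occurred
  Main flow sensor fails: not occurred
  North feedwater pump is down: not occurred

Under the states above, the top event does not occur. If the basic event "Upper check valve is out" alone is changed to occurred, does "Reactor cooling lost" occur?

Counterfactual: set "Upper check valve is out" to occurred.
Primary loop lost [OR]: Upper check valve is out=occurs, Auxiliary coolant pump is inoperative=not, A isolation valve trips=not → at least one input occurs → occurs.
Recirculation branch unavailable [OR]: Heat exchanger offline=not, Primary loop lost=occurs → at least one input occurs → occurs.
Secondary loop unavailable [AND]: North feedwater pump is down=not, Inboard surge tank lost=not → not all inputs occur → does not occur.
Emergency loop inoperative [OR]: Main flow sensor fails=not, Secondary loop unavailable=not → no input occurs → does not occur.
Makeup line lost [OR]: Emergency loop inoperative=not, Bypass line stuck=not → no input occurs → does not occur.
Reactor cooling lost [OR]: Recirculation branch unavailable=occurs, Makeup line lost=not → at least one input occurs → occurs.

Yes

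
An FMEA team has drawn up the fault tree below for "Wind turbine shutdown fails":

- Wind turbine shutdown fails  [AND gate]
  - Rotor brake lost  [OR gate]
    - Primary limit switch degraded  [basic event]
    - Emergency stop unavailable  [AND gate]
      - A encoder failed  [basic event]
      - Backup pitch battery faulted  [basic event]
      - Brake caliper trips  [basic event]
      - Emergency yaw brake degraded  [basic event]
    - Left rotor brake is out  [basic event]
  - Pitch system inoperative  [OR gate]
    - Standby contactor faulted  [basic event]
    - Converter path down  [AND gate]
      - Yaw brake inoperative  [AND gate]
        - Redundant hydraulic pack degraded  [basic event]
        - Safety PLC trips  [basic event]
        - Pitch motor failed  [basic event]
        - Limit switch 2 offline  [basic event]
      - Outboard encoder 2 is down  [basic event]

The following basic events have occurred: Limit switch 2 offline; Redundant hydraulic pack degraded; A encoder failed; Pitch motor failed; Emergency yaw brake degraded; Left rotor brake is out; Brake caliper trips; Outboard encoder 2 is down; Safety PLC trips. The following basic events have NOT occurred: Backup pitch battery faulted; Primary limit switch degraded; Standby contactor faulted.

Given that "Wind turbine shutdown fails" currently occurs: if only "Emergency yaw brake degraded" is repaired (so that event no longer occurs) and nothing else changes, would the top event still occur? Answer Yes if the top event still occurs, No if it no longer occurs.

Yes

Counterfactual: set "Emergency yaw brake degraded" to not occurred.
Emergency stop unavailable [AND]: A encoder failed=occurs, Backup pitch battery faulted=not, Brake caliper trips=occurs, Emergency yaw brake degraded=not → not all inputs occur → does not occur.
Rotor brake lost [OR]: Primary limit switch degraded=not, Emergency stop unavailable=not, Left rotor brake is out=occurs → at least one input occurs → occurs.
Yaw brake inoperative [AND]: Redundant hydraulic pack degraded=occurs, Safety PLC trips=occurs, Pitch motor failed=occurs, Limit switch 2 offline=occurs → all inputs occur → occurs.
Converter path down [AND]: Yaw brake inoperative=occurs, Outboard encoder 2 is down=occurs → all inputs occur → occurs.
Pitch system inoperative [OR]: Standby contactor faulted=not, Converter path down=occurs → at least one input occurs → occurs.
Wind turbine shutdown fails [AND]: Rotor brake lost=occurs, Pitch system inoperative=occurs → all inputs occur → occurs.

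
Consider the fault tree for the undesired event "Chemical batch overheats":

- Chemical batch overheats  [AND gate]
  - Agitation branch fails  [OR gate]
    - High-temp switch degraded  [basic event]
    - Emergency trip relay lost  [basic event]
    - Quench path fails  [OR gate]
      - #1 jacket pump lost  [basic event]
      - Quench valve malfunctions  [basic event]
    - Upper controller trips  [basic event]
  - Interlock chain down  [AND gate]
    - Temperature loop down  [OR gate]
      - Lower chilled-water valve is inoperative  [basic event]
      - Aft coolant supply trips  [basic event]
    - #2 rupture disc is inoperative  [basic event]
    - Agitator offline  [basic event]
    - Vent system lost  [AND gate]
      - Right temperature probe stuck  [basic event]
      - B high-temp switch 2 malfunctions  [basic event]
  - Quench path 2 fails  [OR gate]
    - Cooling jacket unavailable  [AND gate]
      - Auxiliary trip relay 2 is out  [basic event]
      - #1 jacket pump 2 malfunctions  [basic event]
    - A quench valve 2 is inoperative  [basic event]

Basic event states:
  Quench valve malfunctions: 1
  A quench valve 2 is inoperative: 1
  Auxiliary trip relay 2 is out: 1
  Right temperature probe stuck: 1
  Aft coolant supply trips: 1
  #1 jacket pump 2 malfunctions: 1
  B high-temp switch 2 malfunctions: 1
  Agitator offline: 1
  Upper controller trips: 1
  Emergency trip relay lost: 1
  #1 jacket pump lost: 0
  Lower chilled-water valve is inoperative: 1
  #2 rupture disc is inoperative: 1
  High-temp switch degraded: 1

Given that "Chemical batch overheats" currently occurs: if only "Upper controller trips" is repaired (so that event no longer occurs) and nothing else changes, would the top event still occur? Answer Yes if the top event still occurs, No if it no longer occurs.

Counterfactual: set "Upper controller trips" to not occurred.
Quench path fails [OR]: #1 jacket pump lost=not, Quench valve malfunctions=occurs → at least one input occurs → occurs.
Agitation branch fails [OR]: High-temp switch degraded=occurs, Emergency trip relay lost=occurs, Quench path fails=occurs, Upper controller trips=not → at least one input occurs → occurs.
Temperature loop down [OR]: Lower chilled-water valve is inoperative=occurs, Aft coolant supply trips=occurs → at least one input occurs → occurs.
Vent system lost [AND]: Right temperature probe stuck=occurs, B high-temp switch 2 malfunctions=occurs → all inputs occur → occurs.
Interlock chain down [AND]: Temperature loop down=occurs, #2 rupture disc is inoperative=occurs, Agitator offline=occurs, Vent system lost=occurs → all inputs occur → occurs.
Cooling jacket unavailable [AND]: Auxiliary trip relay 2 is out=occurs, #1 jacket pump 2 malfunctions=occurs → all inputs occur → occurs.
Quench path 2 fails [OR]: Cooling jacket unavailable=occurs, A quench valve 2 is inoperative=occurs → at least one input occurs → occurs.
Chemical batch overheats [AND]: Agitation branch fails=occurs, Interlock chain down=occurs, Quench path 2 fails=occurs → all inputs occur → occurs.

Yes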